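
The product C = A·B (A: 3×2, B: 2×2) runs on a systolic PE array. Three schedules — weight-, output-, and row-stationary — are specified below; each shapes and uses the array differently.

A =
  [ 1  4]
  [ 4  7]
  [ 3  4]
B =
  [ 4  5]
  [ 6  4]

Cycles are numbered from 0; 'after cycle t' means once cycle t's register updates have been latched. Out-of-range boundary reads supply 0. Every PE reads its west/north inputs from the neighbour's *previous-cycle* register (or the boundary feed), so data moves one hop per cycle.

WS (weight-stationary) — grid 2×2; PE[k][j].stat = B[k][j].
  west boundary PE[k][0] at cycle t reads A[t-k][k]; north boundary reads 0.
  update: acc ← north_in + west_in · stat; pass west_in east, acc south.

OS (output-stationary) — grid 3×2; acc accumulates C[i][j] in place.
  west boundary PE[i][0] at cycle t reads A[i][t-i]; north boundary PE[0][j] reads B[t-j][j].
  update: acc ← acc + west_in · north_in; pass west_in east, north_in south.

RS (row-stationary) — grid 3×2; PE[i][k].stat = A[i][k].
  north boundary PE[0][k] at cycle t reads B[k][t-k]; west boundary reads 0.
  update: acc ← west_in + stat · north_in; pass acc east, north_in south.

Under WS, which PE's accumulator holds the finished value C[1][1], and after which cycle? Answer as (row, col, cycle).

(row, col, cycle) = (1, 1, 3)

WS — PE[1][1] is where C[1][1] collects:
  step 0 · PE1,1: acc=0; fwd→0 fwd↓0
  step 1 · PE1,1: acc=0; fwd→0 fwd↓0
  step 2 · PE1,1: acc=21; fwd→4 fwd↓21
  step 3 · PE1,1: acc=48; fwd→7 fwd↓48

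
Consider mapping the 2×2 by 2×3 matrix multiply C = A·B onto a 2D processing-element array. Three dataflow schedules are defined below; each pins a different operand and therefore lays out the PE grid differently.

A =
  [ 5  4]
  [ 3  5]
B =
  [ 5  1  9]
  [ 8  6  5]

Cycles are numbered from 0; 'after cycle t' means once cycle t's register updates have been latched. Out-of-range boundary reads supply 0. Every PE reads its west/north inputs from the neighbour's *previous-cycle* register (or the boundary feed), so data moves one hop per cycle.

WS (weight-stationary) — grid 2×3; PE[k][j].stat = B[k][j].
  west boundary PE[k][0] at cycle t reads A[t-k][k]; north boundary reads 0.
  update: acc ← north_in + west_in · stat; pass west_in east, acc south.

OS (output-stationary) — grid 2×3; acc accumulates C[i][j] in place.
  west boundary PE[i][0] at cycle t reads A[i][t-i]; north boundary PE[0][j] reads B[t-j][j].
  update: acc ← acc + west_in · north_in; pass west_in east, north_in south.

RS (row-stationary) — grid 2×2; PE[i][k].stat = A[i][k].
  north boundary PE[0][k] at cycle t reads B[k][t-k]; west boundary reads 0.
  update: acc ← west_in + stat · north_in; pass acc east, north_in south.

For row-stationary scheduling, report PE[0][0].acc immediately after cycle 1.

RS (2×2). Following PE[0][0] plus its west/north inputs:
  c0 r0c0: 25 / 25 / 5
  c1 r0c0: 5 / 5 / 1

PE[0][0].acc = 5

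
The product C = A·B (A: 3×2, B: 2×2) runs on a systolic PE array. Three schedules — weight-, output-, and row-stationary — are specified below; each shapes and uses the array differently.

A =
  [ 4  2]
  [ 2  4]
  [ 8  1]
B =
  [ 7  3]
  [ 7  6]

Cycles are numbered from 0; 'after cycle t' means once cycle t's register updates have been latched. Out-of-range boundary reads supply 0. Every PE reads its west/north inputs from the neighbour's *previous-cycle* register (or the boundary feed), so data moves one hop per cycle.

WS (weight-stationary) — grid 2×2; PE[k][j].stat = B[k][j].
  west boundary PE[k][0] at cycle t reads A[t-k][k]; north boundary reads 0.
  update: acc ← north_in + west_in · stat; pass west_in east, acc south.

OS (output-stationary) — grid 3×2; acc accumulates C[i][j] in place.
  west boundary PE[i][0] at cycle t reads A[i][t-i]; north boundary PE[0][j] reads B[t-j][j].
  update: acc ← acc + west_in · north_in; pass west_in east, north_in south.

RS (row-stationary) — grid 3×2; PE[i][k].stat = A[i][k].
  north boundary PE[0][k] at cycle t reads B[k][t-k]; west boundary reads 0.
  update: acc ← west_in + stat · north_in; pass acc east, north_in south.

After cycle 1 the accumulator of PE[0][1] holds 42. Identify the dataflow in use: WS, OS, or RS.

dataflow = RS

Under WS (2×2), PE[0][1]:
  [0] (0,1) acc=0 (h:0 v:0)
  [1] (0,1) acc=12 (h:4 v:12)
Under OS (3×2), PE[0][1]:
  [0] (0,1) acc=0 (h:0 v:0)
  [1] (0,1) acc=12 (h:4 v:3)
Under RS (3×2), PE[0][1]:
  [0] (0,1) acc=0 (h:0 v:0)
  [1] (0,1) acc=42 (h:42 v:7)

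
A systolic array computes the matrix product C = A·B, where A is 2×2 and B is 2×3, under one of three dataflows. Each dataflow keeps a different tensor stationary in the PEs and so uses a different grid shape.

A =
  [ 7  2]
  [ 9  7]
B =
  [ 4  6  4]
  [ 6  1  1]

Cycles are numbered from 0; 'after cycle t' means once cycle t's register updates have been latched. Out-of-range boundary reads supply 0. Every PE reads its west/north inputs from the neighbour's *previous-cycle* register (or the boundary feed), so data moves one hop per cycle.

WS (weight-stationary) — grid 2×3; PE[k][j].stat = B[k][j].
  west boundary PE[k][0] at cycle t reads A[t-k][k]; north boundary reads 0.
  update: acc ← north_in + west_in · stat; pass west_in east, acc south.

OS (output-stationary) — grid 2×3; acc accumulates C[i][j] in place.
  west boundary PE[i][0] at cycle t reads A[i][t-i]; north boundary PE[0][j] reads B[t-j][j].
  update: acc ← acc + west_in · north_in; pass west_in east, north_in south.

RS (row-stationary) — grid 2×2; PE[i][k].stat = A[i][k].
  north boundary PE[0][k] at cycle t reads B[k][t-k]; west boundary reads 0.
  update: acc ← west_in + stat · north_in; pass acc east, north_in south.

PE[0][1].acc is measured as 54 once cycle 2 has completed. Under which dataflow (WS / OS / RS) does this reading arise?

dataflow = WS

WS [2×3] PE[0][1] across cycles:
  cycle 0: PE[0][1] → acc 0, east 0, south 0
  cycle 1: PE[0][1] → acc 42, east 7, south 42
  cycle 2: PE[0][1] → acc 54, east 9, south 54
OS [2×3] PE[0][1] across cycles:
  cycle 0: PE[0][1] → acc 0, east 0, south 0
  cycle 1: PE[0][1] → acc 42, east 7, south 6
  cycle 2: PE[0][1] → acc 44, east 2, south 1
RS [2×2] PE[0][1] across cycles:
  cycle 0: PE[0][1] → acc 0, east 0, south 0
  cycle 1: PE[0][1] → acc 40, east 40, south 6
  cycle 2: PE[0][1] → acc 44, east 44, south 1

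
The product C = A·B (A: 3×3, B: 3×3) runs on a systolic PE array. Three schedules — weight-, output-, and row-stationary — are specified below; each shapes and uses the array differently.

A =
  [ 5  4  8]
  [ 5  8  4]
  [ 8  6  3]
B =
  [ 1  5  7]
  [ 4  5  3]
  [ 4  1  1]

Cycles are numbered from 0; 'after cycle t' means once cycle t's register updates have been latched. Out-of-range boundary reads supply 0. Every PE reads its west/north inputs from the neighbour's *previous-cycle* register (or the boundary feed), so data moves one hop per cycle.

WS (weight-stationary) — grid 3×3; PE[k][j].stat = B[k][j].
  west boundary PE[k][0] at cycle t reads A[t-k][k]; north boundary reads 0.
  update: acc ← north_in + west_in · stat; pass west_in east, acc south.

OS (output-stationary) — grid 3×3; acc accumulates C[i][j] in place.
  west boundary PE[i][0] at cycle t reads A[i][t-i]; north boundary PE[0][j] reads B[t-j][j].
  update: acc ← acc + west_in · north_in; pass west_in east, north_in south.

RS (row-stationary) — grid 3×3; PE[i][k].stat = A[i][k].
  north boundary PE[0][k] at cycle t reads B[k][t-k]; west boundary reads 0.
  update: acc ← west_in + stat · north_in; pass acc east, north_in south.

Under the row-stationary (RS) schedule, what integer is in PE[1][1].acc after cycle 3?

PE[1][1].acc = 65

RS on a 3×3 grid — tracing PE[1][1] and its feeders:
  after 0 — PE[0][1] acc=0, pass-E 0, pass-S 0
  after 0 — PE[1][0] acc=0, pass-E 0, pass-S 0
  after 0 — PE[1][1] acc=0, pass-E 0, pass-S 0
  after 1 — PE[0][1] acc=21, pass-E 21, pass-S 4
  after 1 — PE[1][0] acc=5, pass-E 5, pass-S 1
  after 1 — PE[1][1] acc=0, pass-E 0, pass-S 0
  after 2 — PE[0][1] acc=45, pass-E 45, pass-S 5
  after 2 — PE[1][0] acc=25, pass-E 25, pass-S 5
  after 2 — PE[1][1] acc=37, pass-E 37, pass-S 4
  after 3 — PE[0][1] acc=47, pass-E 47, pass-S 3
  after 3 — PE[1][0] acc=35, pass-E 35, pass-S 7
  after 3 — PE[1][1] acc=65, pass-E 65, pass-S 5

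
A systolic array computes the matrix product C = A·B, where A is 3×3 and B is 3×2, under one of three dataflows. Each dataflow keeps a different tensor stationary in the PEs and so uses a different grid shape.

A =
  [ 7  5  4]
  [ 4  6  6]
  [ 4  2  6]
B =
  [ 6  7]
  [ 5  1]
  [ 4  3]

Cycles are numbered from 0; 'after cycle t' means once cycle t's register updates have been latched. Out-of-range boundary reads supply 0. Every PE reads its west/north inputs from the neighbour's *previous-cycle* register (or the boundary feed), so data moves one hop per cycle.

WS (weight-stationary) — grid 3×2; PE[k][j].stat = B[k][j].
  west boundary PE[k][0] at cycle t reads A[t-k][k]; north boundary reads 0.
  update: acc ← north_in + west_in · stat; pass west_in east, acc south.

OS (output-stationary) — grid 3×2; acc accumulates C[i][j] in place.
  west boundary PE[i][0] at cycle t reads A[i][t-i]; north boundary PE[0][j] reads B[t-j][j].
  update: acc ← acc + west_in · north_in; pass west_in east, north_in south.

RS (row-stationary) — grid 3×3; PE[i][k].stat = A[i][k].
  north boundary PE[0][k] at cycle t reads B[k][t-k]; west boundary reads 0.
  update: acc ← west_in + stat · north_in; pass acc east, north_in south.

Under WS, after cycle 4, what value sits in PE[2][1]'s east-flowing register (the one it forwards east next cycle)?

register = 6

WS 3×2: PE[2][1] cycle-by-cycle (with neighbour feeds):
  0: (1,1).acc=0  regs=<0,0>
  0: (2,0).acc=0  regs=<0,0>
  0: (2,1).acc=0  regs=<0,0>
  1: (1,1).acc=0  regs=<0,0>
  1: (2,0).acc=0  regs=<0,0>
  1: (2,1).acc=0  regs=<0,0>
  2: (1,1).acc=54  regs=<5,54>
  2: (2,0).acc=83  regs=<4,83>
  2: (2,1).acc=0  regs=<0,0>
  3: (1,1).acc=34  regs=<6,34>
  3: (2,0).acc=78  regs=<6,78>
  3: (2,1).acc=66  regs=<4,66>
  4: (1,1).acc=30  regs=<2,30>
  4: (2,0).acc=58  regs=<6,58>
  4: (2,1).acc=52  regs=<6,52>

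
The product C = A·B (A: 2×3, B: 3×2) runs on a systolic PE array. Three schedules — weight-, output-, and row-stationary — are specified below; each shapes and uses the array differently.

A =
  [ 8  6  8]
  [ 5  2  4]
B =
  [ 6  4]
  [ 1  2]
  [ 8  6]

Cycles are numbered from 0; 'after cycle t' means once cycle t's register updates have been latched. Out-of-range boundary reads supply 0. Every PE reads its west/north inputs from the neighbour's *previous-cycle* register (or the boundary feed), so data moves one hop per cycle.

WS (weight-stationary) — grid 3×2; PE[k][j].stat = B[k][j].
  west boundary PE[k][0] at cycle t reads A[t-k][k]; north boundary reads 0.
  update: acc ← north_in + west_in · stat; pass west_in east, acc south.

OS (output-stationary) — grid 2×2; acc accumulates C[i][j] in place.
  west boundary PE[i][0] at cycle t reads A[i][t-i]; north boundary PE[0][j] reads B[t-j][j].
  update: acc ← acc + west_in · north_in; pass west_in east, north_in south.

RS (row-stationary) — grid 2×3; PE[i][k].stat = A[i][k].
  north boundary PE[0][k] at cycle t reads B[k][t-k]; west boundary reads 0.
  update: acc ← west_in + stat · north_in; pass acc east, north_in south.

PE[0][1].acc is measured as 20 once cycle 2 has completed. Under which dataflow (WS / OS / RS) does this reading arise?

dataflow = WS

Under WS (3×2), PE[0][1]:
  0: (0,1).acc=0  regs=<0,0>
  1: (0,1).acc=32  regs=<8,32>
  2: (0,1).acc=20  regs=<5,20>
Under OS (2×2), PE[0][1]:
  0: (0,1).acc=0  regs=<0,0>
  1: (0,1).acc=32  regs=<8,4>
  2: (0,1).acc=44  regs=<6,2>
Under RS (2×3), PE[0][1]:
  0: (0,1).acc=0  regs=<0,0>
  1: (0,1).acc=54  regs=<54,1>
  2: (0,1).acc=44  regs=<44,2>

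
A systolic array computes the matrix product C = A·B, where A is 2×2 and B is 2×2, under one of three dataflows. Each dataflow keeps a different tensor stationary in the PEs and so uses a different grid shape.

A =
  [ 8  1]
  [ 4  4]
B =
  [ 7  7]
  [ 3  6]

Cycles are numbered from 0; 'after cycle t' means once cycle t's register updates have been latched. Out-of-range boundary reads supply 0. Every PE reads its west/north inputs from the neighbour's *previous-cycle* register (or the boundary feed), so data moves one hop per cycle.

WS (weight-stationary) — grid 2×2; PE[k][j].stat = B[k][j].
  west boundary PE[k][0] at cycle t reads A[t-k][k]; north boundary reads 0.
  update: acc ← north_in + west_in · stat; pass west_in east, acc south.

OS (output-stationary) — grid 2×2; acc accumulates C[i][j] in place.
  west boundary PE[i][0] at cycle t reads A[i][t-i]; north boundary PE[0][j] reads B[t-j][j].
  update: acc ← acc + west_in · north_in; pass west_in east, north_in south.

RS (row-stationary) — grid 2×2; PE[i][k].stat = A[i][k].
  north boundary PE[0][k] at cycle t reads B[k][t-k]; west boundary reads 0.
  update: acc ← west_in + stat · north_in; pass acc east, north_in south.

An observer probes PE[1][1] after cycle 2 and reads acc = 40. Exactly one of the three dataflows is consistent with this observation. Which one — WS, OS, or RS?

Under WS (2×2), PE[1][1]:
  [0] (1,1) acc=0 (h:0 v:0)
  [1] (1,1) acc=0 (h:0 v:0)
  [2] (1,1) acc=62 (h:1 v:62)
Under OS (2×2), PE[1][1]:
  [0] (1,1) acc=0 (h:0 v:0)
  [1] (1,1) acc=0 (h:0 v:0)
  [2] (1,1) acc=28 (h:4 v:7)
Under RS (2×2), PE[1][1]:
  [0] (1,1) acc=0 (h:0 v:0)
  [1] (1,1) acc=0 (h:0 v:0)
  [2] (1,1) acc=40 (h:40 v:3)

dataflow = RS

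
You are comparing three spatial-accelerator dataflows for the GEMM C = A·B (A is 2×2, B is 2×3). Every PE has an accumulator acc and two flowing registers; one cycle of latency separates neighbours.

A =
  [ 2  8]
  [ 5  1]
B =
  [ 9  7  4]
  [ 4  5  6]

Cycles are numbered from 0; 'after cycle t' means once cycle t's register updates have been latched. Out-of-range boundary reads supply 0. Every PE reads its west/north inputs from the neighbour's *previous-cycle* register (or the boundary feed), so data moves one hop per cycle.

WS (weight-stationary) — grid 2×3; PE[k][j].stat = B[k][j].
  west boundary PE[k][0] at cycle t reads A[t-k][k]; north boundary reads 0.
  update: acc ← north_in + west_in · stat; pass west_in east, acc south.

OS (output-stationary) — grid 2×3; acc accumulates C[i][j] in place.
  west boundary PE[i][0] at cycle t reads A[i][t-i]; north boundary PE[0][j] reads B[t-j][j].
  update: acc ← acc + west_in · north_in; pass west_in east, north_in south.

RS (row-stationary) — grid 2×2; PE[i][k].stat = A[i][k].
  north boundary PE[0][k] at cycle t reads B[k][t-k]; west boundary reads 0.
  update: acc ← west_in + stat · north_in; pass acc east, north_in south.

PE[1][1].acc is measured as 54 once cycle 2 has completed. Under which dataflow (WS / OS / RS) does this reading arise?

dataflow = WS

WS (2×3 grid), PE[1][1]:
  t=0 PE[1][1]: acc=0 h=0 v=0
  t=1 PE[1][1]: acc=0 h=0 v=0
  t=2 PE[1][1]: acc=54 h=8 v=54
OS (2×3 grid), PE[1][1]:
  t=0 PE[1][1]: acc=0 h=0 v=0
  t=1 PE[1][1]: acc=0 h=0 v=0
  t=2 PE[1][1]: acc=35 h=5 v=7
RS (2×2 grid), PE[1][1]:
  t=0 PE[1][1]: acc=0 h=0 v=0
  t=1 PE[1][1]: acc=0 h=0 v=0
  t=2 PE[1][1]: acc=49 h=49 v=4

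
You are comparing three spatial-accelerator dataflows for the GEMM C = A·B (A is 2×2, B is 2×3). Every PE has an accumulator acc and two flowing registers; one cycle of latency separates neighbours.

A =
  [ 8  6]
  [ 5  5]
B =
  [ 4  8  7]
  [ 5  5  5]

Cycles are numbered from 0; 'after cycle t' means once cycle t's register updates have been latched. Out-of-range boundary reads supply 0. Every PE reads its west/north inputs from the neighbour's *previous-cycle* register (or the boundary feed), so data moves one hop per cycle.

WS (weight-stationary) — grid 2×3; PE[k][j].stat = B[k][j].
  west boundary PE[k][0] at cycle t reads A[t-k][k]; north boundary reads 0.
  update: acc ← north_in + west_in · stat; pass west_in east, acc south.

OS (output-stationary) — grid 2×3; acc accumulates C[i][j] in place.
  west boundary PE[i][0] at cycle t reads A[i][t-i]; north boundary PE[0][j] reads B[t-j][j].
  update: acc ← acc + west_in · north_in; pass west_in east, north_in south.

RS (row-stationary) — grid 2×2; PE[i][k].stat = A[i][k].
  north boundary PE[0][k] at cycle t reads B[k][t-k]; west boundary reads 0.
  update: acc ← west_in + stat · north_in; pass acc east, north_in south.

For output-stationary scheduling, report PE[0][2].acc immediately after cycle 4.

PE[0][2].acc = 86

OS (2×3). Following PE[0][2] plus its west/north inputs:
  [0] (0,1) acc=0 (h:0 v:0)
  [0] (0,2) acc=0 (h:0 v:0)
  [1] (0,1) acc=64 (h:8 v:8)
  [1] (0,2) acc=0 (h:0 v:0)
  [2] (0,1) acc=94 (h:6 v:5)
  [2] (0,2) acc=56 (h:8 v:7)
  [3] (0,1) acc=94 (h:0 v:0)
  [3] (0,2) acc=86 (h:6 v:5)
  [4] (0,1) acc=94 (h:0 v:0)
  [4] (0,2) acc=86 (h:0 v:0)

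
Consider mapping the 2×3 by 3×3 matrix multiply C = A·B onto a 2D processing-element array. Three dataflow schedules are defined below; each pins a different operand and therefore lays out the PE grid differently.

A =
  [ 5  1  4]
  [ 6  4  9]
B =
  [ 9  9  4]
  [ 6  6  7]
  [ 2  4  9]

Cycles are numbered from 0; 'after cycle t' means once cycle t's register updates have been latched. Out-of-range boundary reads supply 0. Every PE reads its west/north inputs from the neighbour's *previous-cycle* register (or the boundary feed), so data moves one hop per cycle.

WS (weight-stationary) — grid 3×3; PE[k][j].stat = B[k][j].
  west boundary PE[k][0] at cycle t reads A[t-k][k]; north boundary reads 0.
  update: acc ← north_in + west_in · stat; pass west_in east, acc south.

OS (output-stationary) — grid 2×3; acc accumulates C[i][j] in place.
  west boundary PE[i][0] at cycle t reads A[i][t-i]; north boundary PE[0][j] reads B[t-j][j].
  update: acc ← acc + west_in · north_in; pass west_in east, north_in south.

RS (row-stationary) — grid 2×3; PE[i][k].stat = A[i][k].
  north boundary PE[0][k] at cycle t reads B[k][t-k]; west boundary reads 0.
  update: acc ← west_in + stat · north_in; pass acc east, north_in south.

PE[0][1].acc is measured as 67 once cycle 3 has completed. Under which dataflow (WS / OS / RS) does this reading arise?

WS [3×3] PE[0][1] across cycles:
  t=0 PE[0][1]: acc=0 h=0 v=0
  t=1 PE[0][1]: acc=45 h=5 v=45
  t=2 PE[0][1]: acc=54 h=6 v=54
  t=3 PE[0][1]: acc=0 h=0 v=0
OS [2×3] PE[0][1] across cycles:
  t=0 PE[0][1]: acc=0 h=0 v=0
  t=1 PE[0][1]: acc=45 h=5 v=9
  t=2 PE[0][1]: acc=51 h=1 v=6
  t=3 PE[0][1]: acc=67 h=4 v=4
RS [2×3] PE[0][1] across cycles:
  t=0 PE[0][1]: acc=0 h=0 v=0
  t=1 PE[0][1]: acc=51 h=51 v=6
  t=2 PE[0][1]: acc=51 h=51 v=6
  t=3 PE[0][1]: acc=27 h=27 v=7

dataflow = OS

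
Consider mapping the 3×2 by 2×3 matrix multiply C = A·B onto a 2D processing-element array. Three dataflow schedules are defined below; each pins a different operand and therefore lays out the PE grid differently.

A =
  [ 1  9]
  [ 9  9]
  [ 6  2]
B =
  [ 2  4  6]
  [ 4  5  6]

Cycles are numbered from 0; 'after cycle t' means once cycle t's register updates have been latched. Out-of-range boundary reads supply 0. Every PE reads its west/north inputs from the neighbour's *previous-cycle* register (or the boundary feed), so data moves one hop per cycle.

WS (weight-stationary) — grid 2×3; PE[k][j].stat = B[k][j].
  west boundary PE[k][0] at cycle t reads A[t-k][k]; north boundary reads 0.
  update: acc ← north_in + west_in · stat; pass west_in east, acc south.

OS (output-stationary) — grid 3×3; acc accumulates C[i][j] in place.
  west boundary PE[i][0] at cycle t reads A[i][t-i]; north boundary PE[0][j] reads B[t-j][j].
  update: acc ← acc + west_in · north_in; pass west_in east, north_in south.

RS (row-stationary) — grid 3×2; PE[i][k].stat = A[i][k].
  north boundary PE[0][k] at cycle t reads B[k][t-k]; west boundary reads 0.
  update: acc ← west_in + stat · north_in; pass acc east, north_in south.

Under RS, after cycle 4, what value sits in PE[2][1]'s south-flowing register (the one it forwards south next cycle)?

register = 5

RS (3×2). Following PE[2][1] plus its west/north inputs:
  [0] (1,1) acc=0 (h:0 v:0)
  [0] (2,0) acc=0 (h:0 v:0)
  [0] (2,1) acc=0 (h:0 v:0)
  [1] (1,1) acc=0 (h:0 v:0)
  [1] (2,0) acc=0 (h:0 v:0)
  [1] (2,1) acc=0 (h:0 v:0)
  [2] (1,1) acc=54 (h:54 v:4)
  [2] (2,0) acc=12 (h:12 v:2)
  [2] (2,1) acc=0 (h:0 v:0)
  [3] (1,1) acc=81 (h:81 v:5)
  [3] (2,0) acc=24 (h:24 v:4)
  [3] (2,1) acc=20 (h:20 v:4)
  [4] (1,1) acc=108 (h:108 v:6)
  [4] (2,0) acc=36 (h:36 v:6)
  [4] (2,1) acc=34 (h:34 v:5)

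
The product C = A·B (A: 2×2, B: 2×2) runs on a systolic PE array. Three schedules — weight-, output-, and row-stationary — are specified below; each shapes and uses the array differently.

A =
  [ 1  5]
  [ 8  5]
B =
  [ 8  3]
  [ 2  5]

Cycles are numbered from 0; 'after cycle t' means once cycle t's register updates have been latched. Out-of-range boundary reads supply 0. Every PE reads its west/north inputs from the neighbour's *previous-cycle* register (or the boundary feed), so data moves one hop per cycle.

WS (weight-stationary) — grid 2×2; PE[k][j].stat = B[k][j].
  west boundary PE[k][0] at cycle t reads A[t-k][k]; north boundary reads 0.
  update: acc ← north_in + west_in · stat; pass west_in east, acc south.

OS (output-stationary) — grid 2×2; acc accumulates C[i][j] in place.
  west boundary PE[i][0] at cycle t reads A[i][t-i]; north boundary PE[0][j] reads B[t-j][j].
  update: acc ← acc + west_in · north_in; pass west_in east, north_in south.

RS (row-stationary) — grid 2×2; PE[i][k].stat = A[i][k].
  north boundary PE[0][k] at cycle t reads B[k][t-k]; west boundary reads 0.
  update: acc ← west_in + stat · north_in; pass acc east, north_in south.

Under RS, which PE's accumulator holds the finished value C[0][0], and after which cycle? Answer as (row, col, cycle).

(row, col, cycle) = (0, 1, 1)

RS — PE[0][1] is where C[0][0] collects:
  cycle 0: PE[0][1] → acc 0, east 0, south 0
  cycle 1: PE[0][1] → acc 18, east 18, south 2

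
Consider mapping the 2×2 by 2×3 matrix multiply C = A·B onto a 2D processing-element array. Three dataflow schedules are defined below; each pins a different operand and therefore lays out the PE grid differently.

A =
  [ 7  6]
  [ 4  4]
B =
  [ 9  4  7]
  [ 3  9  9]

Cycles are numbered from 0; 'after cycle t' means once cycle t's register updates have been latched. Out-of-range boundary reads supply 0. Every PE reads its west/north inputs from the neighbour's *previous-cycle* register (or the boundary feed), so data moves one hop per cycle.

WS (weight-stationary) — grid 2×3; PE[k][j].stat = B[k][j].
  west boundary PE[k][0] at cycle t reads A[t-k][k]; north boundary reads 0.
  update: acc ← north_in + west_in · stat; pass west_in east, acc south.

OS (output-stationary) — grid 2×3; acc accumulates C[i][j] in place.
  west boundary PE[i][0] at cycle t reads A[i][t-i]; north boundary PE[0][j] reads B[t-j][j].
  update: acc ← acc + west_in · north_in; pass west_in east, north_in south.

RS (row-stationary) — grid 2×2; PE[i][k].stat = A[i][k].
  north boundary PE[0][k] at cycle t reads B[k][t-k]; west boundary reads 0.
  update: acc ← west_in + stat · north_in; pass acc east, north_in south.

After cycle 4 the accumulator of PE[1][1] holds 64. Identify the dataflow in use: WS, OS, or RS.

dataflow = RS

Under WS (2×3), PE[1][1]:
  after 0 — PE[1][1] acc=0, pass-E 0, pass-S 0
  after 1 — PE[1][1] acc=0, pass-E 0, pass-S 0
  after 2 — PE[1][1] acc=82, pass-E 6, pass-S 82
  after 3 — PE[1][1] acc=52, pass-E 4, pass-S 52
  after 4 — PE[1][1] acc=0, pass-E 0, pass-S 0
Under OS (2×3), PE[1][1]:
  after 0 — PE[1][1] acc=0, pass-E 0, pass-S 0
  after 1 — PE[1][1] acc=0, pass-E 0, pass-S 0
  after 2 — PE[1][1] acc=16, pass-E 4, pass-S 4
  after 3 — PE[1][1] acc=52, pass-E 4, pass-S 9
  after 4 — PE[1][1] acc=52, pass-E 0, pass-S 0
Under RS (2×2), PE[1][1]:
  after 0 — PE[1][1] acc=0, pass-E 0, pass-S 0
  after 1 — PE[1][1] acc=0, pass-E 0, pass-S 0
  after 2 — PE[1][1] acc=48, pass-E 48, pass-S 3
  after 3 — PE[1][1] acc=52, pass-E 52, pass-S 9
  after 4 — PE[1][1] acc=64, pass-E 64, pass-S 9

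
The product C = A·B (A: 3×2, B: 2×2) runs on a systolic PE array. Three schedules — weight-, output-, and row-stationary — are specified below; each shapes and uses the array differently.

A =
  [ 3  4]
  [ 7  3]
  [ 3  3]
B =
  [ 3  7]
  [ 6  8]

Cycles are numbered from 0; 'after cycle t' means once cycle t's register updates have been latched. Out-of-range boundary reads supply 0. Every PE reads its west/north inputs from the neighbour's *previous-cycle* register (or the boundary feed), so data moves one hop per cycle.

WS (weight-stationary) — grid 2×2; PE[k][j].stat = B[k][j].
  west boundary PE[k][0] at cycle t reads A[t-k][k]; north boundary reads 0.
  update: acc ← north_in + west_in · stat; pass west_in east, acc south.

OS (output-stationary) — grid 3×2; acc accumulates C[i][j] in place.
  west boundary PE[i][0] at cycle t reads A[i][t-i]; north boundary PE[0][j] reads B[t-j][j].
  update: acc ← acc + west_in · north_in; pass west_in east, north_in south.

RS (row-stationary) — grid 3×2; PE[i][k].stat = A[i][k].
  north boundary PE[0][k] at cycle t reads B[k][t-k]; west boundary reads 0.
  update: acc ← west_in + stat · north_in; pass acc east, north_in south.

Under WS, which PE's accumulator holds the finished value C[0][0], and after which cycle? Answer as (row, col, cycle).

WS — PE[1][0] is where C[0][0] collects:
  after 0 — PE[1][0] acc=0, pass-E 0, pass-S 0
  after 1 — PE[1][0] acc=33, pass-E 4, pass-S 33

(row, col, cycle) = (1, 0, 1)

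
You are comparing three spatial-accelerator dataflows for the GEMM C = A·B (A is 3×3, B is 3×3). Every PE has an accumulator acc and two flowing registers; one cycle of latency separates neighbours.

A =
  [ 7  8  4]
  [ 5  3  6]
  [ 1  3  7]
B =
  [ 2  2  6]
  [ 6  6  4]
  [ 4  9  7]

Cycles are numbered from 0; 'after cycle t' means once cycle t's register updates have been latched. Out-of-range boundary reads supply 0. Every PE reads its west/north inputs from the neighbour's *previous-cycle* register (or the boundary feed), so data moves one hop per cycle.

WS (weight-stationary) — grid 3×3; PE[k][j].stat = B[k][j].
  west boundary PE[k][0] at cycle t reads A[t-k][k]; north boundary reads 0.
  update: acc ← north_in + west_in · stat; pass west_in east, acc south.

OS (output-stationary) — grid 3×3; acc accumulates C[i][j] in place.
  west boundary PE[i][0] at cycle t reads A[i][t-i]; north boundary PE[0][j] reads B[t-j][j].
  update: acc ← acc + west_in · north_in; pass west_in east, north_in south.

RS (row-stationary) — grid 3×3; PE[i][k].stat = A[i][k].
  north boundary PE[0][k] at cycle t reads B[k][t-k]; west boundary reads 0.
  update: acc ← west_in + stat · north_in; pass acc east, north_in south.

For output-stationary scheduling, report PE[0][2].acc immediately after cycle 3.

PE[0][2].acc = 74

OS on a 3×3 grid — tracing PE[0][2] and its feeders:
  0: (0,1).acc=0  regs=<0,0>
  0: (0,2).acc=0  regs=<0,0>
  1: (0,1).acc=14  regs=<7,2>
  1: (0,2).acc=0  regs=<0,0>
  2: (0,1).acc=62  regs=<8,6>
  2: (0,2).acc=42  regs=<7,6>
  3: (0,1).acc=98  regs=<4,9>
  3: (0,2).acc=74  regs=<8,4>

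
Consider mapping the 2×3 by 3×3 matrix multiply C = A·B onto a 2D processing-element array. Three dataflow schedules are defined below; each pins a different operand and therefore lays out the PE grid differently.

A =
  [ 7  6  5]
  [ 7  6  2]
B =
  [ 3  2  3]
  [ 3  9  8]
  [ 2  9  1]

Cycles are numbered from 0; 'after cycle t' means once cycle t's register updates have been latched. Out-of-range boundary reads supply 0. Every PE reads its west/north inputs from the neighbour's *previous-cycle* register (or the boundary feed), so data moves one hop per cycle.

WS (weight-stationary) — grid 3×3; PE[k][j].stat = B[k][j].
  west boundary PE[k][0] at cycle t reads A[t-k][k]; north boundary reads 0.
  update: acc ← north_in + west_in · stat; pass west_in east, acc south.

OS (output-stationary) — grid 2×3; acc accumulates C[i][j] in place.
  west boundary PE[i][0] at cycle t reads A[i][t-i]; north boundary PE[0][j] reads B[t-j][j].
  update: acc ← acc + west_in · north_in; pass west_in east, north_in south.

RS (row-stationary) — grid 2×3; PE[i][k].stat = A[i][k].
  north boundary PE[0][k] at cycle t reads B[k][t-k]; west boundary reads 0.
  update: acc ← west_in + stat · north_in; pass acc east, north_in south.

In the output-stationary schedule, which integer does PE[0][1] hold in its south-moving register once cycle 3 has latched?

Tracing OS — 2×3 array, target PE[0][1]:
  step 0 · PE0,0: acc=21; fwd→7 fwd↓3
  step 0 · PE0,1: acc=0; fwd→0 fwd↓0
  step 1 · PE0,0: acc=39; fwd→6 fwd↓3
  step 1 · PE0,1: acc=14; fwd→7 fwd↓2
  step 2 · PE0,0: acc=49; fwd→5 fwd↓2
  step 2 · PE0,1: acc=68; fwd→6 fwd↓9
  step 3 · PE0,0: acc=49; fwd→0 fwd↓0
  step 3 · PE0,1: acc=113; fwd→5 fwd↓9

register = 9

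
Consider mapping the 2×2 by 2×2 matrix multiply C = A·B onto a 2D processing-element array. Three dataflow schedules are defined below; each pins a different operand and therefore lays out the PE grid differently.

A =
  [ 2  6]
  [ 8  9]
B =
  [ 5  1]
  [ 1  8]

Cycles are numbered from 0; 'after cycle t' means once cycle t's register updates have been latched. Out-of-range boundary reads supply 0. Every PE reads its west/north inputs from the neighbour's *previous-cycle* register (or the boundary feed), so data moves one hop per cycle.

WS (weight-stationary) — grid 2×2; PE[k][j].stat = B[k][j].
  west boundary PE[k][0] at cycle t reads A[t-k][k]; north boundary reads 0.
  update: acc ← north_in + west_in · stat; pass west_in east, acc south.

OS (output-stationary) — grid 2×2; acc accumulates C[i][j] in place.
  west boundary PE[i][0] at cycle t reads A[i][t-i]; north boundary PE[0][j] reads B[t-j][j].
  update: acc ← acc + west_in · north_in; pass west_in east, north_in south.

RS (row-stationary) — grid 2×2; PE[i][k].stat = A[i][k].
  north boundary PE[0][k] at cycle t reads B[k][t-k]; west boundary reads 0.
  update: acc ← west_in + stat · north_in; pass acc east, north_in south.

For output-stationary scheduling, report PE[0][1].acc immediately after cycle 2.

OS (2×2). Following PE[0][1] plus its west/north inputs:
  cycle 0: PE[0][0] → acc 10, east 2, south 5
  cycle 0: PE[0][1] → acc 0, east 0, south 0
  cycle 1: PE[0][0] → acc 16, east 6, south 1
  cycle 1: PE[0][1] → acc 2, east 2, south 1
  cycle 2: PE[0][0] → acc 16, east 0, south 0
  cycle 2: PE[0][1] → acc 50, east 6, south 8

PE[0][1].acc = 50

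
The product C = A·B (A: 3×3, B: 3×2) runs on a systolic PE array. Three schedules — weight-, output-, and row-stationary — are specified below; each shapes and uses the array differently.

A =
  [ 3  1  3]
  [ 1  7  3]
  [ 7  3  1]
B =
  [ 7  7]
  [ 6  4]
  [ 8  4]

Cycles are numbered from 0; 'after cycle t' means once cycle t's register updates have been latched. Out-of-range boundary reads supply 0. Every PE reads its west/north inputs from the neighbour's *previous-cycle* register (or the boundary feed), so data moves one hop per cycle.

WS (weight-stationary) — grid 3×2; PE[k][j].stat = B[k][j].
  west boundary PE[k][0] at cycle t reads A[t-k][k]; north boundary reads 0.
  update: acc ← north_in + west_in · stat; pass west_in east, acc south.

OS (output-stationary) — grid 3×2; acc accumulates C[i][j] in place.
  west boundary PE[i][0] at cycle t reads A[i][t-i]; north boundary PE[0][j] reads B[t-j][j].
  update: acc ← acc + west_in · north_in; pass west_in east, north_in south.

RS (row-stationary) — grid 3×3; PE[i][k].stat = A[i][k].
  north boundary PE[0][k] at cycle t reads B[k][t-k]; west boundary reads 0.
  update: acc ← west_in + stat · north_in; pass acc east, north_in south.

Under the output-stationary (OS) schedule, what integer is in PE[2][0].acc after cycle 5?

OS on a 3×2 grid — tracing PE[2][0] and its feeders:
  [0] (1,0) acc=0 (h:0 v:0)
  [0] (2,0) acc=0 (h:0 v:0)
  [1] (1,0) acc=7 (h:1 v:7)
  [1] (2,0) acc=0 (h:0 v:0)
  [2] (1,0) acc=49 (h:7 v:6)
  [2] (2,0) acc=49 (h:7 v:7)
  [3] (1,0) acc=73 (h:3 v:8)
  [3] (2,0) acc=67 (h:3 v:6)
  [4] (1,0) acc=73 (h:0 v:0)
  [4] (2,0) acc=75 (h:1 v:8)
  [5] (1,0) acc=73 (h:0 v:0)
  [5] (2,0) acc=75 (h:0 v:0)

PE[2][0].acc = 75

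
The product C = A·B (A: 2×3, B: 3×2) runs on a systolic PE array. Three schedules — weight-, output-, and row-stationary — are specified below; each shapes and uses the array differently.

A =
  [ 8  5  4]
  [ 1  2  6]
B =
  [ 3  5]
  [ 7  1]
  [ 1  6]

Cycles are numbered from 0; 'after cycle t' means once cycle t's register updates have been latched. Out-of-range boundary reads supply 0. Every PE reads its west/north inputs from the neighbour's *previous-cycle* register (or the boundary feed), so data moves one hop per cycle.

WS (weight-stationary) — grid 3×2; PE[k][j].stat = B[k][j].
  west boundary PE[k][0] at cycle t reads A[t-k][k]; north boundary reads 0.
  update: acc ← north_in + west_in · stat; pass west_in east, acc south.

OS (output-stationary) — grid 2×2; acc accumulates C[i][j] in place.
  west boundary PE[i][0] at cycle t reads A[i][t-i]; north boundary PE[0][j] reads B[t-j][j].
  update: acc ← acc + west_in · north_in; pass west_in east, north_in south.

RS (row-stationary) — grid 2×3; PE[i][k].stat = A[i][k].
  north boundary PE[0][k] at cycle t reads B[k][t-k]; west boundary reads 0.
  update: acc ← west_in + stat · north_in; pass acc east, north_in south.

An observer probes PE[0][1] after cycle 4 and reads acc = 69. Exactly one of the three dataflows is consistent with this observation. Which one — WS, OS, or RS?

WS [3×2] PE[0][1] across cycles:
  cycle 0: PE[0][1] → acc 0, east 0, south 0
  cycle 1: PE[0][1] → acc 40, east 8, south 40
  cycle 2: PE[0][1] → acc 5, east 1, south 5
  cycle 3: PE[0][1] → acc 0, east 0, south 0
  cycle 4: PE[0][1] → acc 0, east 0, south 0
OS [2×2] PE[0][1] across cycles:
  cycle 0: PE[0][1] → acc 0, east 0, south 0
  cycle 1: PE[0][1] → acc 40, east 8, south 5
  cycle 2: PE[0][1] → acc 45, east 5, south 1
  cycle 3: PE[0][1] → acc 69, east 4, south 6
  cycle 4: PE[0][1] → acc 69, east 0, south 0
RS [2×3] PE[0][1] across cycles:
  cycle 0: PE[0][1] → acc 0, east 0, south 0
  cycle 1: PE[0][1] → acc 59, east 59, south 7
  cycle 2: PE[0][1] → acc 45, east 45, south 1
  cycle 3: PE[0][1] → acc 0, east 0, south 0
  cycle 4: PE[0][1] → acc 0, east 0, south 0

dataflow = OS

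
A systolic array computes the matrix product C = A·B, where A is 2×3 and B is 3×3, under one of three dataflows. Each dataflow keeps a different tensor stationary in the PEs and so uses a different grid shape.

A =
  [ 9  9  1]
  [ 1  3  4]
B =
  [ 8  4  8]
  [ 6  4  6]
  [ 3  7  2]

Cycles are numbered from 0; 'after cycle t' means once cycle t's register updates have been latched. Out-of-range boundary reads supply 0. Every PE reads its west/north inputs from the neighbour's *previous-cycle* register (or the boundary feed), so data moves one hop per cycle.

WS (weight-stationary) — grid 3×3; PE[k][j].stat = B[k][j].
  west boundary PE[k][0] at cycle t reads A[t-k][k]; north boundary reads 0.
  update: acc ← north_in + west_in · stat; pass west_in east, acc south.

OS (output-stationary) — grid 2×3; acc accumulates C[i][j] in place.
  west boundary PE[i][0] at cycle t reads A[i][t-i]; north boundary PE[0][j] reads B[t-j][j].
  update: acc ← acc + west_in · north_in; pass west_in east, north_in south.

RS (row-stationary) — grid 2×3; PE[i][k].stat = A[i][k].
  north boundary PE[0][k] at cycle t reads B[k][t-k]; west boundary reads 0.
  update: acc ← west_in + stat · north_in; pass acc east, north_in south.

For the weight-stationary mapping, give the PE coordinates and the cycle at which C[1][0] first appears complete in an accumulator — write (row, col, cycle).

WS — PE[2][0] is where C[1][0] collects:
  after 0 — PE[2][0] acc=0, pass-E 0, pass-S 0
  after 1 — PE[2][0] acc=0, pass-E 0, pass-S 0
  after 2 — PE[2][0] acc=129, pass-E 1, pass-S 129
  after 3 — PE[2][0] acc=38, pass-E 4, pass-S 38

(row, col, cycle) = (2, 0, 3)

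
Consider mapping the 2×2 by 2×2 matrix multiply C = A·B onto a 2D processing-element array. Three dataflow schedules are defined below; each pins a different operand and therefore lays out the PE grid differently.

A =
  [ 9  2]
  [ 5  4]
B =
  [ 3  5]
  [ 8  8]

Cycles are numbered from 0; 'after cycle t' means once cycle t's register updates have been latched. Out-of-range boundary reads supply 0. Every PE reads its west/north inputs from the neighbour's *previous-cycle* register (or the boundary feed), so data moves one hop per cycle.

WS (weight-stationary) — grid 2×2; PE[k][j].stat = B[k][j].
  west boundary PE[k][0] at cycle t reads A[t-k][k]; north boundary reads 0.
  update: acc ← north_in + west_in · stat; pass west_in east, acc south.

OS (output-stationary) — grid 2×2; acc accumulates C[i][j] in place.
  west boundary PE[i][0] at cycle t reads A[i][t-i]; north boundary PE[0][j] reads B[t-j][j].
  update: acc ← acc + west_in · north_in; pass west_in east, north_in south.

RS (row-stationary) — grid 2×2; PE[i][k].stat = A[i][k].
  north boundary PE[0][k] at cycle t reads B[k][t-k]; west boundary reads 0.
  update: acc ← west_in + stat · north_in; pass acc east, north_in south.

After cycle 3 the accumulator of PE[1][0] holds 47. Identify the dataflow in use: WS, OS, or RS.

dataflow = OS

WS (2×2 grid), PE[1][0]:
  @0  [1,0]  acc 0  |  →0  ↓0
  @1  [1,0]  acc 43  |  →2  ↓43
  @2  [1,0]  acc 47  |  →4  ↓47
  @3  [1,0]  acc 0  |  →0  ↓0
OS (2×2 grid), PE[1][0]:
  @0  [1,0]  acc 0  |  →0  ↓0
  @1  [1,0]  acc 15  |  →5  ↓3
  @2  [1,0]  acc 47  |  →4  ↓8
  @3  [1,0]  acc 47  |  →0  ↓0
RS (2×2 grid), PE[1][0]:
  @0  [1,0]  acc 0  |  →0  ↓0
  @1  [1,0]  acc 15  |  →15  ↓3
  @2  [1,0]  acc 25  |  →25  ↓5
  @3  [1,0]  acc 0  |  →0  ↓0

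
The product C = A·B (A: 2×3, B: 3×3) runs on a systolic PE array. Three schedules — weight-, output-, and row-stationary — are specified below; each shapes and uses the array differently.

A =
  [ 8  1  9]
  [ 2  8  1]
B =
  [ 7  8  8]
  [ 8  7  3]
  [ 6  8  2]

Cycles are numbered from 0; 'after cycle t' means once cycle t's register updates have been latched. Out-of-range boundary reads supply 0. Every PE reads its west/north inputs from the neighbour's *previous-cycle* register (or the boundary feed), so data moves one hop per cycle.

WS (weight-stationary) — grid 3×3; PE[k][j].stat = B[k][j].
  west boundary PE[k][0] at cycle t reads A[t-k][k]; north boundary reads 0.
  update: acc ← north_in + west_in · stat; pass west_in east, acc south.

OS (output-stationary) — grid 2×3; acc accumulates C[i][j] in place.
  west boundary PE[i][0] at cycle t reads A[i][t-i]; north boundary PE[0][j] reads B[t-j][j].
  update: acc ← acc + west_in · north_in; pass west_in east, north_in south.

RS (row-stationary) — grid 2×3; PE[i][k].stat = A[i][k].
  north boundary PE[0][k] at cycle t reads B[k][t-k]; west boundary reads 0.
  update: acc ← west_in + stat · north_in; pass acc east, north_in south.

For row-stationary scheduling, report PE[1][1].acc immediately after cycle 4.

RS (2×3). Following PE[1][1] plus its west/north inputs:
  @0  [0,1]  acc 0  |  →0  ↓0
  @0  [1,0]  acc 0  |  →0  ↓0
  @0  [1,1]  acc 0  |  →0  ↓0
  @1  [0,1]  acc 64  |  →64  ↓8
  @1  [1,0]  acc 14  |  →14  ↓7
  @1  [1,1]  acc 0  |  →0  ↓0
  @2  [0,1]  acc 71  |  →71  ↓7
  @2  [1,0]  acc 16  |  →16  ↓8
  @2  [1,1]  acc 78  |  →78  ↓8
  @3  [0,1]  acc 67  |  →67  ↓3
  @3  [1,0]  acc 16  |  →16  ↓8
  @3  [1,1]  acc 72  |  →72  ↓7
  @4  [0,1]  acc 0  |  →0  ↓0
  @4  [1,0]  acc 0  |  →0  ↓0
  @4  [1,1]  acc 40  |  →40  ↓3

PE[1][1].acc = 40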